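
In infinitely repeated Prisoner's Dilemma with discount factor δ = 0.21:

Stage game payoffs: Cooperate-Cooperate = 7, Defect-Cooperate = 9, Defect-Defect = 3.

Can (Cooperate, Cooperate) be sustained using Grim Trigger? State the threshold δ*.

δ* = 0.3333; since δ = 0.21 < 0.3333, cooperation cannot be sustained

Work:
For Grim Trigger:
Cooperate forever: 7/(1-δ)
Defect then punished: 9 + 3·δ/(1-δ)
Need: 7/(1-δ) ≥ 9 + 3·δ/(1-δ)
Solving: δ ≥ (T-R)/(T-P) = (9-7)/(9-3) = 0.3333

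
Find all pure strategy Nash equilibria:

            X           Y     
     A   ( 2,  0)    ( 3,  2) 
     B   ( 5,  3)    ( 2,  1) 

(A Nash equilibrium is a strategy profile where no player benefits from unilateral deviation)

Nash equilibrium: (A, Y), (B, X)

Work:
Best responses:
  P1 vs X: payoffs [2, 5] → best response B (payoff 5)
  P1 vs Y: payoffs [3, 2] → best response A (payoff 3)
  P2 vs A: payoffs [0, 2] → best response Y (payoff 2)
  P2 vs B: payoffs [3, 1] → best response X (payoff 3)
Mutual best responses: (A,Y), (B,X) → Nash equilibria.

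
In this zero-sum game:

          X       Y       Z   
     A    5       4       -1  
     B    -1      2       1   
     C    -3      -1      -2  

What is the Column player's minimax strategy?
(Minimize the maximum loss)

Column should play Z, value = 1

Work:
Column player minimizes Row's maximum payoff:
Column X: max payoff to Row = 5
Column Y: max payoff to Row = 4
Column Z: max payoff to Row = 1
Minimum is 1, achieved by column Z.
Minimax strategy: Z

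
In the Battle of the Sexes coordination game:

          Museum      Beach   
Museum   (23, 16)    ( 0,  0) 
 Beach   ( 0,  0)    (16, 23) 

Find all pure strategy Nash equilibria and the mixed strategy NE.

Pure NE: (Museum, Museum) and (Beach, Beach); Mixed NE: p = 0.5897, q = 0.4103

Work:
Check pure NE:
(Museum, Museum): (23, 16) - no unilateral deviation beneficial
(Beach, Beach): (16, 23) - no unilateral deviation beneficial
Mixed NE: P1 plays Museum with p = 0.5897, P2 plays Museum with q = 0.4103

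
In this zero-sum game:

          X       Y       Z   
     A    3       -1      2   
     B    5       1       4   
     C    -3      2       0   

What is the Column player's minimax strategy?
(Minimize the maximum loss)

Column should play Y, value = 2

Work:
Column player minimizes Row's maximum payoff:
Column X: max payoff to Row = 5
Column Y: max payoff to Row = 2
Column Z: max payoff to Row = 4
Minimum is 2, achieved by column Y.
Minimax strategy: Y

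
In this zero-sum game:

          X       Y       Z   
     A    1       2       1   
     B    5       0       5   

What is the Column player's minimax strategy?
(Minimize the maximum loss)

Column should play Y, value = 2

Work:
Column player minimizes Row's maximum payoff:
Column X: max payoff to Row = 5
Column Y: max payoff to Row = 2
Column Z: max payoff to Row = 5
Minimum is 2, achieved by column Y.
Minimax strategy: Y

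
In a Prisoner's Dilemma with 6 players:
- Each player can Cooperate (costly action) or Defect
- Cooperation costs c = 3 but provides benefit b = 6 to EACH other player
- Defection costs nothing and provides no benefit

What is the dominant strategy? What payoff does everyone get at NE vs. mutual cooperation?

Dominant: Defect; NE payoff = 0; Coop payoff = 27

Work:
Defect dominates (saves cost c = 3, benefit to others is external)
NE: All defect → everyone gets 0
If all cooperate: each receives (5)×6 - 3 = 27
Social dilemma: 27 > 0 but NE gives 0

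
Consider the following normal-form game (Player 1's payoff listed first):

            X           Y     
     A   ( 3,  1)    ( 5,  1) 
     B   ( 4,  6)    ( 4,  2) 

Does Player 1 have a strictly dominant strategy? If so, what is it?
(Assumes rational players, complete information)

No strictly dominant strategy exists for Player 1

Work:
A strategy strictly dominates another if it gives a strictly higher payoff against every opponent action. Compare each pair of P1's strategies column-by-column:
  A vs B: [3 vs 4, 5 vs 4] → A does not strictly dominate B (column X: 3 ≤ 4)
  B vs A: [4 vs 3, 4 vs 5] → B does not strictly dominate A (column Y: 4 ≤ 5)
No single strategy strictly dominates all others → no strictly dominant strategy.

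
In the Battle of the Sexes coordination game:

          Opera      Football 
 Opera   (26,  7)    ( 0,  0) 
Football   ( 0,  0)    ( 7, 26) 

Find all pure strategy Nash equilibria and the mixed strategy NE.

Pure NE: (Opera, Opera) and (Football, Football); Mixed NE: p = 0.7879, q = 0.2121

Work:
Check pure NE:
(Opera, Opera): (26, 7) - no unilateral deviation beneficial
(Football, Football): (7, 26) - no unilateral deviation beneficial
Mixed NE: P1 plays Opera with p = 0.7879, P2 plays Opera with q = 0.2121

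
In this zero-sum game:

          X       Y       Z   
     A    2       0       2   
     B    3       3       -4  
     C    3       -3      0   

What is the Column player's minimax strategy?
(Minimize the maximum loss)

Column should play Z, value = 2

Work:
Column player minimizes Row's maximum payoff:
Column X: max payoff to Row = 3
Column Y: max payoff to Row = 3
Column Z: max payoff to Row = 2
Minimum is 2, achieved by column Z.
Minimax strategy: Z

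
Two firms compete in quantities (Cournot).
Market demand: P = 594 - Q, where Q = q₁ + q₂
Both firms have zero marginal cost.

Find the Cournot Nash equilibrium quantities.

q₁* = q₂* = 198.0; P* = 198.0

Work:
Profit: π_i = P·q_i = (a - q_i - q_j)·q_i
FOC: ∂π_i/∂q_i = a - 2q_i - q_j = 0
Reaction function: q_i = (594 - q_j)/2
Symmetry: q* = 594/3 = 198.0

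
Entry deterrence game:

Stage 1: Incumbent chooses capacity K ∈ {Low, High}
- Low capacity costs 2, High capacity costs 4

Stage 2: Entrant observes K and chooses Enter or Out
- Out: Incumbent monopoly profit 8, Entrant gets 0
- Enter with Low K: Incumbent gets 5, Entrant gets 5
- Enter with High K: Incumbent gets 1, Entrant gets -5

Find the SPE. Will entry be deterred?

SPE: (High, Enter|Low, Out|High); Entry deterred. Incumbent net profit = 4

Work:
After Low K: Entrant enters (5 > 0)
After High K: Entrant stays out (-5 < 0)
Incumbent: Low → 5−2=3, High → 8−4=4
Incumbent chooses High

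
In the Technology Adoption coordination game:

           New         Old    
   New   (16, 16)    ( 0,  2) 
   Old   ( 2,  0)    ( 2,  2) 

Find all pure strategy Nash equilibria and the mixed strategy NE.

Pure NE: (New, New) and (Old, Old); Mixed NE: p = 0.125, q = 0.125

Work:
Check pure NE:
(New, New): (16, 16) - no unilateral deviation beneficial
(Old, Old): (2, 2) - no unilateral deviation beneficial
Mixed NE: P1 plays New with p = 0.125, P2 plays New with q = 0.125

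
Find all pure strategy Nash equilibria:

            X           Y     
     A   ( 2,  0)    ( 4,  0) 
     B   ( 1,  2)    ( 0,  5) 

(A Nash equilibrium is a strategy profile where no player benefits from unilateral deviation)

Nash equilibrium: (A, X), (A, Y)

Work:
Best responses:
  P1 vs X: payoffs [2, 1] → best response A (payoff 2)
  P1 vs Y: payoffs [4, 0] → best response A (payoff 4)
  P2 vs A: payoffs [0, 0] → best response X/Y (payoff 0)
  P2 vs B: payoffs [2, 5] → best response Y (payoff 5)
Mutual best responses: (A,X), (A,Y) → Nash equilibria.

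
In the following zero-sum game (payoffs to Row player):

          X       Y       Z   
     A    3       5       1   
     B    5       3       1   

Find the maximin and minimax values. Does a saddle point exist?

Maximin = 1, Minimax = 1, Saddle: True

Work:
Row minimums: [1, 1] → maximin = 1
Column maximums: [5, 5, 1] → minimax = 1
Saddle point exists! Game value = 1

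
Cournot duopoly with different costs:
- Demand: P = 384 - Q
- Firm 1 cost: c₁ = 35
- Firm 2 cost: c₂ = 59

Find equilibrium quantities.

q₁* = 124.33, q₂* = 100.33

Work:
Reaction: q₁ = (384 - 35 - q₂)/2
Reaction: q₂ = (384 - 59 - q₁)/2
Solve simultaneously:
q₁* = (384 - 2×35 + 59)/3 = 124.33
q₂* = (384 - 2×59 + 35)/3 = 100.33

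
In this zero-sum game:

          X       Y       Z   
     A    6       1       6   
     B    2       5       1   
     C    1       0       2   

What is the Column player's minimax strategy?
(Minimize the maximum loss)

Column should play Y, value = 5

Work:
Column player minimizes Row's maximum payoff:
Column X: max payoff to Row = 6
Column Y: max payoff to Row = 5
Column Z: max payoff to Row = 6
Minimum is 5, achieved by column Y.
Minimax strategy: Y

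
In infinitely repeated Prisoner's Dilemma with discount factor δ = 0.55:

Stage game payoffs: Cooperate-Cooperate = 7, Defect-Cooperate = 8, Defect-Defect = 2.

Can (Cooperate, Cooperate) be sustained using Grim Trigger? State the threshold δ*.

δ* = 0.1667; since δ = 0.55 ≥ 0.1667, cooperation can be sustained

Work:
For Grim Trigger:
Cooperate forever: 7/(1-δ)
Defect then punished: 8 + 2·δ/(1-δ)
Need: 7/(1-δ) ≥ 8 + 2·δ/(1-δ)
Solving: δ ≥ (T-R)/(T-P) = (8-7)/(8-2) = 0.1667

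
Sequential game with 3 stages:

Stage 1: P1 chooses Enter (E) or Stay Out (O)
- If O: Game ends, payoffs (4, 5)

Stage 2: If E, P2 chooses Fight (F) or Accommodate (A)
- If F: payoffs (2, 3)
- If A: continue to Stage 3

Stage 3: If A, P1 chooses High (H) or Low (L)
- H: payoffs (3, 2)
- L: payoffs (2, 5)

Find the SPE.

SPE: (O, F, H); Outcome (4, 5)

Work:
Stage 3: P1 chooses H (3 vs 2)
Stage 2: P2: F->3, A->2 (anticipating H). Choose F
Stage 1: P1: O->4, E->2 (anticipating F, H). Choose O
SPE path: O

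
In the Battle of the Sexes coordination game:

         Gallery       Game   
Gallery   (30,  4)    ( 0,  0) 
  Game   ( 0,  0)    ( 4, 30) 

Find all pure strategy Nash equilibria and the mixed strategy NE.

Pure NE: (Gallery, Gallery) and (Game, Game); Mixed NE: p = 0.8824, q = 0.1176

Work:
Check pure NE:
(Gallery, Gallery): (30, 4) - no unilateral deviation beneficial
(Game, Game): (4, 30) - no unilateral deviation beneficial
Mixed NE: P1 plays Gallery with p = 0.8824, P2 plays Gallery with q = 0.1176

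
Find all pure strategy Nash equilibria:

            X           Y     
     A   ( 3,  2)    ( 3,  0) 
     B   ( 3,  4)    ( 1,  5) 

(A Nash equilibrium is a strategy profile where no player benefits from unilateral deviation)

Nash equilibrium: (A, X)

Work:
Best responses:
  P1 vs X: payoffs [3, 3] → best response A/B (payoff 3)
  P1 vs Y: payoffs [3, 1] → best response A (payoff 3)
  P2 vs A: payoffs [2, 0] → best response X (payoff 2)
  P2 vs B: payoffs [4, 5] → best response Y (payoff 5)
Mutual best responses: (A,X) → Nash equilibria.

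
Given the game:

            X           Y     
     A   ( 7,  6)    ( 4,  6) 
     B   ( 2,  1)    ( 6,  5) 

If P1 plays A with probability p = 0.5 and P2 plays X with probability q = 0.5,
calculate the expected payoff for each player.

E[P1] = 4.75, E[P2] = 4.5

Work:
E[P1] = p·q·π₁(A,X) + p·(1-q)·π₁(A,Y) + (1-p)·q·π₁(B,X) + (1-p)·(1-q)·π₁(B,Y)
= 0.5·0.5·7 + 0.5·0.5·4 + 0.5·0.5·2 + 0.5·0.5·6
= 4.75

E[P2] = 4.5 (similar calculation)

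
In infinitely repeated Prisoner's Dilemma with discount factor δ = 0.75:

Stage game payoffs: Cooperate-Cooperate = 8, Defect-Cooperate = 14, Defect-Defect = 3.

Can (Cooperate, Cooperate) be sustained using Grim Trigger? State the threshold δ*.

δ* = 0.5455; since δ = 0.75 ≥ 0.5455, cooperation can be sustained

Work:
For Grim Trigger:
Cooperate forever: 8/(1-δ)
Defect then punished: 14 + 3·δ/(1-δ)
Need: 8/(1-δ) ≥ 14 + 3·δ/(1-δ)
Solving: δ ≥ (T-R)/(T-P) = (14-8)/(14-3) = 0.5455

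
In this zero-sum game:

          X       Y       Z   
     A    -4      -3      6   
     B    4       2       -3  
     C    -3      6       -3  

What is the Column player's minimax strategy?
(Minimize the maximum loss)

Column should play X, value = 4

Work:
Column player minimizes Row's maximum payoff:
Column X: max payoff to Row = 4
Column Y: max payoff to Row = 6
Column Z: max payoff to Row = 6
Minimum is 4, achieved by column X.
Minimax strategy: X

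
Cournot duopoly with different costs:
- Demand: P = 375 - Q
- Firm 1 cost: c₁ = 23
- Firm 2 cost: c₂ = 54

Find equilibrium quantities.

q₁* = 127.67, q₂* = 96.67

Work:
Reaction: q₁ = (375 - 23 - q₂)/2
Reaction: q₂ = (375 - 54 - q₁)/2
Solve simultaneously:
q₁* = (375 - 2×23 + 54)/3 = 127.67
q₂* = (375 - 2×54 + 23)/3 = 96.67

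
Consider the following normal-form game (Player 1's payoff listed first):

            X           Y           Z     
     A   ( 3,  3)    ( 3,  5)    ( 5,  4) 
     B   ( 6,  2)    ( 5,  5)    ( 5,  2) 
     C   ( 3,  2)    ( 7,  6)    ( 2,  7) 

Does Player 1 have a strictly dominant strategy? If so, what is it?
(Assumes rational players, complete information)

No strictly dominant strategy exists for Player 1

Work:
A strategy strictly dominates another if it gives a strictly higher payoff against every opponent action. Compare each pair of P1's strategies column-by-column:
  A vs B: [3 vs 6, 3 vs 5, 5 vs 5] → A does not strictly dominate B (column X: 3 ≤ 6)
  A vs C: [3 vs 3, 3 vs 7, 5 vs 2] → A does not strictly dominate C (column X: 3 ≤ 3)
  B vs A: [6 vs 3, 5 vs 3, 5 vs 5] → B does not strictly dominate A (column Z: 5 ≤ 5)
  B vs C: [6 vs 3, 5 vs 7, 5 vs 2] → B does not strictly dominate C (column Y: 5 ≤ 7)
  C vs A: [3 vs 3, 7 vs 3, 2 vs 5] → C does not strictly dominate A (column X: 3 ≤ 3)
  C vs B: [3 vs 6, 7 vs 5, 2 vs 5] → C does not strictly dominate B (column X: 3 ≤ 6)
No single strategy strictly dominates all others → no strictly dominant strategy.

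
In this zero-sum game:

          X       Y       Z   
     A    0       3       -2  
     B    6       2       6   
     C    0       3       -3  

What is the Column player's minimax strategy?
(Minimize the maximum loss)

Column should play Y, value = 3

Work:
Column player minimizes Row's maximum payoff:
Column X: max payoff to Row = 6
Column Y: max payoff to Row = 3
Column Z: max payoff to Row = 6
Minimum is 3, achieved by column Y.
Minimax strategy: Y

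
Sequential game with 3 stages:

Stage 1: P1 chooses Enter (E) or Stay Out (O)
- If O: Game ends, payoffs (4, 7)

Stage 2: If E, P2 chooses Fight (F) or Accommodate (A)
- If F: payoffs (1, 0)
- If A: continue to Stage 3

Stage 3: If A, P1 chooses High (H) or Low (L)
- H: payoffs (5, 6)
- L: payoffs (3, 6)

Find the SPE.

SPE: (E, A, H); Outcome (5, 6)

Work:
Stage 3: P1 chooses H (5 vs 3)
Stage 2: P2: F->0, A->6 (anticipating H). Choose A
Stage 1: P1: O->4, E->5 (anticipating A, H). Choose E
SPE path: E -> A -> H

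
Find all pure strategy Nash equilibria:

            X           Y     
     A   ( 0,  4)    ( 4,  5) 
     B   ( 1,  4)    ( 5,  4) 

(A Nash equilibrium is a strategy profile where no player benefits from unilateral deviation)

Nash equilibrium: (B, X), (B, Y)

Work:
Best responses:
  P1 vs X: payoffs [0, 1] → best response B (payoff 1)
  P1 vs Y: payoffs [4, 5] → best response B (payoff 5)
  P2 vs A: payoffs [4, 5] → best response Y (payoff 5)
  P2 vs B: payoffs [4, 4] → best response X/Y (payoff 4)
Mutual best responses: (B,X), (B,Y) → Nash equilibria.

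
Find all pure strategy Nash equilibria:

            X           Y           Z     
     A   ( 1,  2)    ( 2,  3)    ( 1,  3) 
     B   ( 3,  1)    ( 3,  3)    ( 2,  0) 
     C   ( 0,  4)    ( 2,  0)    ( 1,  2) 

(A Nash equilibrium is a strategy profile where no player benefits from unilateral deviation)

Nash equilibrium: (B, Y)

Work:
Best responses:
  P1 vs X: payoffs [1, 3, 0] → best response B (payoff 3)
  P1 vs Y: payoffs [2, 3, 2] → best response B (payoff 3)
  P1 vs Z: payoffs [1, 2, 1] → best response B (payoff 2)
  P2 vs A: payoffs [2, 3, 3] → best response Y/Z (payoff 3)
  P2 vs B: payoffs [1, 3, 0] → best response Y (payoff 3)
  P2 vs C: payoffs [4, 0, 2] → best response X (payoff 4)
Mutual best responses: (B,Y) → Nash equilibria.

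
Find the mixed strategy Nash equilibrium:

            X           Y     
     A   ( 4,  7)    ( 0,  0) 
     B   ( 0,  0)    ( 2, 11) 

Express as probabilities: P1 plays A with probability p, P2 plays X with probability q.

p = 0.6111, q = 0.3333

Work:
Find probabilities that make opponent indifferent:
P2 chooses q to make P1 indifferent between A and B
P1 chooses p to make P2 indifferent between X and Y
Mixed NE: P1 plays (A: 0.6111, B: 0.3889), P2 plays (X: 0.3333, Y: 0.6667)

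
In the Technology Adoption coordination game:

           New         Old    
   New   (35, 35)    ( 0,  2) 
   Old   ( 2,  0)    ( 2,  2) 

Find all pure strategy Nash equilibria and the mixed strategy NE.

Pure NE: (New, New) and (Old, Old); Mixed NE: p = 0.0571, q = 0.0571

Work:
Check pure NE:
(New, New): (35, 35) - no unilateral deviation beneficial
(Old, Old): (2, 2) - no unilateral deviation beneficial
Mixed NE: P1 plays New with p = 0.0571, P2 plays New with q = 0.0571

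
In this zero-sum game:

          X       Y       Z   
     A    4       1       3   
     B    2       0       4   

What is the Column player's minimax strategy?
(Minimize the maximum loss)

Column should play Y, value = 1

Work:
Column player minimizes Row's maximum payoff:
Column X: max payoff to Row = 4
Column Y: max payoff to Row = 1
Column Z: max payoff to Row = 4
Minimum is 1, achieved by column Y.
Minimax strategy: Y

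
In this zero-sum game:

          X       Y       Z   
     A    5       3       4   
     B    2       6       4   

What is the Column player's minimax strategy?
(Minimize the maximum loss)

Column should play Z, value = 4

Work:
Column player minimizes Row's maximum payoff:
Column X: max payoff to Row = 5
Column Y: max payoff to Row = 6
Column Z: max payoff to Row = 4
Minimum is 4, achieved by column Z.
Minimax strategy: Z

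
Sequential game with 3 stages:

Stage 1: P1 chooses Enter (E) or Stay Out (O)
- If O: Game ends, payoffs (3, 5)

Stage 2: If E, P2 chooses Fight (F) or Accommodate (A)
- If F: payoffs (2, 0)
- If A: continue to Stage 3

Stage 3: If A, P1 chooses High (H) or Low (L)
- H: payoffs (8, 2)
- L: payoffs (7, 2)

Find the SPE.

SPE: (E, A, H); Outcome (8, 2)

Work:
Stage 3: P1 chooses H (8 vs 7)
Stage 2: P2: F->0, A->2 (anticipating H). Choose A
Stage 1: P1: O->3, E->8 (anticipating A, H). Choose E
SPE path: E -> A -> H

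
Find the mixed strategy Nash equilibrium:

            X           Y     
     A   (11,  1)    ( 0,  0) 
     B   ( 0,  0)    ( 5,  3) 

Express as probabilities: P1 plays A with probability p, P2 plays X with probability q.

p = 0.75, q = 0.3125

Work:
Find probabilities that make opponent indifferent:
P2 chooses q to make P1 indifferent between A and B
P1 chooses p to make P2 indifferent between X and Y
Mixed NE: P1 plays (A: 0.75, B: 0.25), P2 plays (X: 0.3125, Y: 0.6875)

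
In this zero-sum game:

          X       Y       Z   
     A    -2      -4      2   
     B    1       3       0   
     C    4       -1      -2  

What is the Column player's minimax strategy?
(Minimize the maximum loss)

Column should play Z, value = 2

Work:
Column player minimizes Row's maximum payoff:
Column X: max payoff to Row = 4
Column Y: max payoff to Row = 3
Column Z: max payoff to Row = 2
Minimum is 2, achieved by column Z.
Minimax strategy: Z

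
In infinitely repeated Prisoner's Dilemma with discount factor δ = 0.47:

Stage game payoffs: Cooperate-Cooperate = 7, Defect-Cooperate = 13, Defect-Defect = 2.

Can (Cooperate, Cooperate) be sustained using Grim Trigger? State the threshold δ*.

δ* = 0.5455; since δ = 0.47 < 0.5455, cooperation cannot be sustained

Work:
For Grim Trigger:
Cooperate forever: 7/(1-δ)
Defect then punished: 13 + 2·δ/(1-δ)
Need: 7/(1-δ) ≥ 13 + 2·δ/(1-δ)
Solving: δ ≥ (T-R)/(T-P) = (13-7)/(13-2) = 0.5455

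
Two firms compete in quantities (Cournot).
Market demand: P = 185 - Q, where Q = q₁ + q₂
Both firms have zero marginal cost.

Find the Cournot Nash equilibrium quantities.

q₁* = q₂* = 61.67; P* = 61.67

Work:
Profit: π_i = P·q_i = (a - q_i - q_j)·q_i
FOC: ∂π_i/∂q_i = a - 2q_i - q_j = 0
Reaction function: q_i = (185 - q_j)/2
Symmetry: q* = 185/3 = 61.67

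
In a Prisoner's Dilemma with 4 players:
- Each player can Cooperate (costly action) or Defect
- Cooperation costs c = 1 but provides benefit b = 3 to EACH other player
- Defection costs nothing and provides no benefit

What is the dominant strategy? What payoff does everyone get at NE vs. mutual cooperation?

Dominant: Defect; NE payoff = 0; Coop payoff = 8

Work:
Defect dominates (saves cost c = 1, benefit to others is external)
NE: All defect → everyone gets 0
If all cooperate: each receives (3)×3 - 1 = 8
Social dilemma: 8 > 0 but NE gives 0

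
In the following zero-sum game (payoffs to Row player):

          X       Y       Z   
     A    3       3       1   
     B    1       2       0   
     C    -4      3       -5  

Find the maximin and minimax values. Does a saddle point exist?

Maximin = 1, Minimax = 1, Saddle: True

Work:
Row minimums: [1, 0, -5] → maximin = 1
Column maximums: [3, 3, 1] → minimax = 1
Saddle point exists! Game value = 1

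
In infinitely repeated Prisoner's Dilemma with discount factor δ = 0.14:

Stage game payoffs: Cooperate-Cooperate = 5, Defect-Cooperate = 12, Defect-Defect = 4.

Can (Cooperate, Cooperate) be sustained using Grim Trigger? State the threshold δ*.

δ* = 0.875; since δ = 0.14 < 0.875, cooperation cannot be sustained

Work:
For Grim Trigger:
Cooperate forever: 5/(1-δ)
Defect then punished: 12 + 4·δ/(1-δ)
Need: 5/(1-δ) ≥ 12 + 4·δ/(1-δ)
Solving: δ ≥ (T-R)/(T-P) = (12-5)/(12-4) = 0.875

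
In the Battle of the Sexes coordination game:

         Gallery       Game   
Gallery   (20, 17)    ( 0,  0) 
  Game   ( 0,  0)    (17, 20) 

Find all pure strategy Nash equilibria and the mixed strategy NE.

Pure NE: (Gallery, Gallery) and (Game, Game); Mixed NE: p = 0.5405, q = 0.4595

Work:
Check pure NE:
(Gallery, Gallery): (20, 17) - no unilateral deviation beneficial
(Game, Game): (17, 20) - no unilateral deviation beneficial
Mixed NE: P1 plays Gallery with p = 0.5405, P2 plays Gallery with q = 0.4595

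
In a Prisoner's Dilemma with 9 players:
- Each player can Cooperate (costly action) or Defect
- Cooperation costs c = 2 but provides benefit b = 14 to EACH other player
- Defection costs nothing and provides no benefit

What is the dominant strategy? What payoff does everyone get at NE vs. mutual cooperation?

Dominant: Defect; NE payoff = 0; Coop payoff = 110

Work:
Defect dominates (saves cost c = 2, benefit to others is external)
NE: All defect → everyone gets 0
If all cooperate: each receives (8)×14 - 2 = 110
Social dilemma: 110 > 0 but NE gives 0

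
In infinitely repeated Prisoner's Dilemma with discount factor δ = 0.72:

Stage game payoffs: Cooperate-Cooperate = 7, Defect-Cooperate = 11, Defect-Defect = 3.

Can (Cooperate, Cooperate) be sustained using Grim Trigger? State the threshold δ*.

δ* = 0.5; since δ = 0.72 ≥ 0.5, cooperation can be sustained

Work:
For Grim Trigger:
Cooperate forever: 7/(1-δ)
Defect then punished: 11 + 3·δ/(1-δ)
Need: 7/(1-δ) ≥ 11 + 3·δ/(1-δ)
Solving: δ ≥ (T-R)/(T-P) = (11-7)/(11-3) = 0.5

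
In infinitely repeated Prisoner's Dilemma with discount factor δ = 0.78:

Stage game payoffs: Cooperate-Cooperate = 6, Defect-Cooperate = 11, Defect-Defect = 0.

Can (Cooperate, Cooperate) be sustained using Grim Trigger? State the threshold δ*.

δ* = 0.4545; since δ = 0.78 ≥ 0.4545, cooperation can be sustained

Work:
For Grim Trigger:
Cooperate forever: 6/(1-δ)
Defect then punished: 11 + 0·δ/(1-δ)
Need: 6/(1-δ) ≥ 11 + 0·δ/(1-δ)
Solving: δ ≥ (T-R)/(T-P) = (11-6)/(11-0) = 0.4545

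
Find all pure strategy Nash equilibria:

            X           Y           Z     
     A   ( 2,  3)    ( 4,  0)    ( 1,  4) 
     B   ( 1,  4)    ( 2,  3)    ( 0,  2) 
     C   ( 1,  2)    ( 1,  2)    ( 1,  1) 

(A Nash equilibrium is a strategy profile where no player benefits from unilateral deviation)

Nash equilibrium: (A, Z)

Work:
Best responses:
  P1 vs X: payoffs [2, 1, 1] → best response A (payoff 2)
  P1 vs Y: payoffs [4, 2, 1] → best response A (payoff 4)
  P1 vs Z: payoffs [1, 0, 1] → best response A/C (payoff 1)
  P2 vs A: payoffs [3, 0, 4] → best response Z (payoff 4)
  P2 vs B: payoffs [4, 3, 2] → best response X (payoff 4)
  P2 vs C: payoffs [2, 2, 1] → best response X/Y (payoff 2)
Mutual best responses: (A,Z) → Nash equilibria.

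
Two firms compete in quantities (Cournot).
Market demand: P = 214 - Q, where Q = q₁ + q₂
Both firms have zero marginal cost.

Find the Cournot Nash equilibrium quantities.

q₁* = q₂* = 71.33; P* = 71.33

Work:
Profit: π_i = P·q_i = (a - q_i - q_j)·q_i
FOC: ∂π_i/∂q_i = a - 2q_i - q_j = 0
Reaction function: q_i = (214 - q_j)/2
Symmetry: q* = 214/3 = 71.33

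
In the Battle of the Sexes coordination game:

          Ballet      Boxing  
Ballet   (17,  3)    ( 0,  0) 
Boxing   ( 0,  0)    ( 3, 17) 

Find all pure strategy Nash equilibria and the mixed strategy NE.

Pure NE: (Ballet, Ballet) and (Boxing, Boxing); Mixed NE: p = 0.85, q = 0.15

Work:
Check pure NE:
(Ballet, Ballet): (17, 3) - no unilateral deviation beneficial
(Boxing, Boxing): (3, 17) - no unilateral deviation beneficial
Mixed NE: P1 plays Ballet with p = 0.85, P2 plays Ballet with q = 0.15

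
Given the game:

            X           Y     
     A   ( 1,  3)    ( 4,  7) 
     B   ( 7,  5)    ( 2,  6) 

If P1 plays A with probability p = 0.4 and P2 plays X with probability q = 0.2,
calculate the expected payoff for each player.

E[P1] = 3.16, E[P2] = 5.96

Work:
E[P1] = p·q·π₁(A,X) + p·(1-q)·π₁(A,Y) + (1-p)·q·π₁(B,X) + (1-p)·(1-q)·π₁(B,Y)
= 0.4·0.2·1 + 0.4·0.8·4 + 0.6·0.2·7 + 0.6·0.8·2
= 3.16

E[P2] = 5.96 (similar calculation)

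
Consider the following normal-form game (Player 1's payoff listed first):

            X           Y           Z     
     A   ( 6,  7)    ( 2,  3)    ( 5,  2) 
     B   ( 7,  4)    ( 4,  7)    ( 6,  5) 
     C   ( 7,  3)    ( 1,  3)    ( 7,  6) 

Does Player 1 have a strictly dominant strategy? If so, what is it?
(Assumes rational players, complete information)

No strictly dominant strategy exists for Player 1

Work:
A strategy strictly dominates another if it gives a strictly higher payoff against every opponent action. Compare each pair of P1's strategies column-by-column:
  A vs B: [6 vs 7, 2 vs 4, 5 vs 6] → A does not strictly dominate B (column X: 6 ≤ 7)
  A vs C: [6 vs 7, 2 vs 1, 5 vs 7] → A does not strictly dominate C (column X: 6 ≤ 7)
  B vs A: [7 vs 6, 4 vs 2, 6 vs 5] → B strictly dominates A
  B vs C: [7 vs 7, 4 vs 1, 6 vs 7] → B does not strictly dominate C (column X: 7 ≤ 7)
  C vs A: [7 vs 6, 1 vs 2, 7 vs 5] → C does not strictly dominate A (column Y: 1 ≤ 2)
  C vs B: [7 vs 7, 1 vs 4, 7 vs 6] → C does not strictly dominate B (column X: 7 ≤ 7)
No single strategy strictly dominates all others → no strictly dominant strategy.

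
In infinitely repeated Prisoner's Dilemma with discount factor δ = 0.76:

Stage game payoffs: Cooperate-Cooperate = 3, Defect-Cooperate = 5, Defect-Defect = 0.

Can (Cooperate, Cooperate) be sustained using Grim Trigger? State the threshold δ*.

δ* = 0.4; since δ = 0.76 ≥ 0.4, cooperation can be sustained

Work:
For Grim Trigger:
Cooperate forever: 3/(1-δ)
Defect then punished: 5 + 0·δ/(1-δ)
Need: 3/(1-δ) ≥ 5 + 0·δ/(1-δ)
Solving: δ ≥ (T-R)/(T-P) = (5-3)/(5-0) = 0.4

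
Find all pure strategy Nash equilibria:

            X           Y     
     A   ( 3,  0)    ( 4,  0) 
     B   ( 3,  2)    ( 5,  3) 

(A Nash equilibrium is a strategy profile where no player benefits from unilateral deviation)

Nash equilibrium: (A, X), (B, Y)

Work:
Best responses:
  P1 vs X: payoffs [3, 3] → best response A/B (payoff 3)
  P1 vs Y: payoffs [4, 5] → best response B (payoff 5)
  P2 vs A: payoffs [0, 0] → best response X/Y (payoff 0)
  P2 vs B: payoffs [2, 3] → best response Y (payoff 3)
Mutual best responses: (A,X), (B,Y) → Nash equilibria.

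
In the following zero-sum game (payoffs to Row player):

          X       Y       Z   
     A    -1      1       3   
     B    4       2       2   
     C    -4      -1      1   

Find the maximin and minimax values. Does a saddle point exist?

Maximin = 2, Minimax = 2, Saddle: True

Work:
Row minimums: [-1, 2, -4] → maximin = 2
Column maximums: [4, 2, 3] → minimax = 2
Saddle point exists! Game value = 2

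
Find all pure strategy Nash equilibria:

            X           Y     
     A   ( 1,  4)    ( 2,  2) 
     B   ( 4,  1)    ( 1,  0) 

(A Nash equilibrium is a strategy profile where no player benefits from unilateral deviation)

Nash equilibrium: (B, X)

Work:
Best responses:
  P1 vs X: payoffs [1, 4] → best response B (payoff 4)
  P1 vs Y: payoffs [2, 1] → best response A (payoff 2)
  P2 vs A: payoffs [4, 2] → best response X (payoff 4)
  P2 vs B: payoffs [1, 0] → best response X (payoff 1)
Mutual best responses: (B,X) → Nash equilibria.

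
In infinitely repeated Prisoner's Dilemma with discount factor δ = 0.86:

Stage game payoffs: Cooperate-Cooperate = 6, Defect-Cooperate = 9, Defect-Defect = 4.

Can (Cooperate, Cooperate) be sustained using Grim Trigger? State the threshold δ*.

δ* = 0.6; since δ = 0.86 ≥ 0.6, cooperation can be sustained

Work:
For Grim Trigger:
Cooperate forever: 6/(1-δ)
Defect then punished: 9 + 4·δ/(1-δ)
Need: 6/(1-δ) ≥ 9 + 4·δ/(1-δ)
Solving: δ ≥ (T-R)/(T-P) = (9-6)/(9-4) = 0.6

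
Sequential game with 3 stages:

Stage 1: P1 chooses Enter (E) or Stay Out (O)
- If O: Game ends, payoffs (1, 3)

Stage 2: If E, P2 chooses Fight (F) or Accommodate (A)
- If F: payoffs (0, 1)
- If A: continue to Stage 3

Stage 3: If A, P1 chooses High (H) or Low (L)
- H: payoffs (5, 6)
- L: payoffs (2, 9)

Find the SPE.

SPE: (E, A, H); Outcome (5, 6)

Work:
Stage 3: P1 chooses H (5 vs 2)
Stage 2: P2: F->1, A->6 (anticipating H). Choose A
Stage 1: P1: O->1, E->5 (anticipating A, H). Choose E
SPE path: E -> A -> H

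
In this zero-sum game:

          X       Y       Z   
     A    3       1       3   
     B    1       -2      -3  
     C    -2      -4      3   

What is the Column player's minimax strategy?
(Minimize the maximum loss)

Column should play Y, value = 1

Work:
Column player minimizes Row's maximum payoff:
Column X: max payoff to Row = 3
Column Y: max payoff to Row = 1
Column Z: max payoff to Row = 3
Minimum is 1, achieved by column Y.
Minimax strategy: Y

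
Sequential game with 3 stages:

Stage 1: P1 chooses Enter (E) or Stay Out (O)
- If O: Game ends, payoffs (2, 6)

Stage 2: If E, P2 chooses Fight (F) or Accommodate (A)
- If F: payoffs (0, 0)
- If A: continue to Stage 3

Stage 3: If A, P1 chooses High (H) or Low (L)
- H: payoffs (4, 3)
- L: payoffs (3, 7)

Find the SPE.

SPE: (E, A, H); Outcome (4, 3)

Work:
Stage 3: P1 chooses H (4 vs 3)
Stage 2: P2: F->0, A->3 (anticipating H). Choose A
Stage 1: P1: O->2, E->4 (anticipating A, H). Choose E
SPE path: E -> A -> H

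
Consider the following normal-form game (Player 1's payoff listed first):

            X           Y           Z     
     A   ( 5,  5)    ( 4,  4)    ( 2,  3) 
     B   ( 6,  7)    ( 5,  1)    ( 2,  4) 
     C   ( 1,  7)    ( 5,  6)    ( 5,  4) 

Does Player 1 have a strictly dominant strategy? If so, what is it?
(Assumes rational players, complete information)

No strictly dominant strategy exists for Player 1

Work:
A strategy strictly dominates another if it gives a strictly higher payoff against every opponent action. Compare each pair of P1's strategies column-by-column:
  A vs B: [5 vs 6, 4 vs 5, 2 vs 2] → A does not strictly dominate B (column X: 5 ≤ 6)
  A vs C: [5 vs 1, 4 vs 5, 2 vs 5] → A does not strictly dominate C (column Y: 4 ≤ 5)
  B vs A: [6 vs 5, 5 vs 4, 2 vs 2] → B does not strictly dominate A (column Z: 2 ≤ 2)
  B vs C: [6 vs 1, 5 vs 5, 2 vs 5] → B does not strictly dominate C (column Y: 5 ≤ 5)
  C vs A: [1 vs 5, 5 vs 4, 5 vs 2] → C does not strictly dominate A (column X: 1 ≤ 5)
  C vs B: [1 vs 6, 5 vs 5, 5 vs 2] → C does not strictly dominate B (column X: 1 ≤ 6)
No single strategy strictly dominates all others → no strictly dominant strategy.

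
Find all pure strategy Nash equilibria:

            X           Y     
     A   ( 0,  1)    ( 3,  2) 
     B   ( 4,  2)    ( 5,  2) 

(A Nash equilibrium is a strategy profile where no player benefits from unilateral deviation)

Nash equilibrium: (B, X), (B, Y)

Work:
Best responses:
  P1 vs X: payoffs [0, 4] → best response B (payoff 4)
  P1 vs Y: payoffs [3, 5] → best response B (payoff 5)
  P2 vs A: payoffs [1, 2] → best response Y (payoff 2)
  P2 vs B: payoffs [2, 2] → best response X/Y (payoff 2)
Mutual best responses: (B,X), (B,Y) → Nash equilibria.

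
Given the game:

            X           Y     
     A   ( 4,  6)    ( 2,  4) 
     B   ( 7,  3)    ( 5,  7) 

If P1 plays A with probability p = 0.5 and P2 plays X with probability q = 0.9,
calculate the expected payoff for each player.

E[P1] = 5.3, E[P2] = 4.6

Work:
E[P1] = p·q·π₁(A,X) + p·(1-q)·π₁(A,Y) + (1-p)·q·π₁(B,X) + (1-p)·(1-q)·π₁(B,Y)
= 0.5·0.9·4 + 0.5·0.1·2 + 0.5·0.9·7 + 0.5·0.1·5
= 5.3

E[P2] = 4.6 (similar calculation)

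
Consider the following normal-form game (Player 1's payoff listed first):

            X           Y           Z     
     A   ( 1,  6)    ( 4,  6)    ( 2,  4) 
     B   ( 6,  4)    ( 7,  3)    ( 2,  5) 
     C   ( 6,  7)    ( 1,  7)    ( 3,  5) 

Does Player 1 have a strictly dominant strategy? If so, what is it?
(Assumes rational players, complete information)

No strictly dominant strategy exists for Player 1

Work:
A strategy strictly dominates another if it gives a strictly higher payoff against every opponent action. Compare each pair of P1's strategies column-by-column:
  A vs B: [1 vs 6, 4 vs 7, 2 vs 2] → A does not strictly dominate B (column X: 1 ≤ 6)
  A vs C: [1 vs 6, 4 vs 1, 2 vs 3] → A does not strictly dominate C (column X: 1 ≤ 6)
  B vs A: [6 vs 1, 7 vs 4, 2 vs 2] → B does not strictly dominate A (column Z: 2 ≤ 2)
  B vs C: [6 vs 6, 7 vs 1, 2 vs 3] → B does not strictly dominate C (column X: 6 ≤ 6)
  C vs A: [6 vs 1, 1 vs 4, 3 vs 2] → C does not strictly dominate A (column Y: 1 ≤ 4)
  C vs B: [6 vs 6, 1 vs 7, 3 vs 2] → C does not strictly dominate B (column X: 6 ≤ 6)
No single strategy strictly dominates all others → no strictly dominant strategy.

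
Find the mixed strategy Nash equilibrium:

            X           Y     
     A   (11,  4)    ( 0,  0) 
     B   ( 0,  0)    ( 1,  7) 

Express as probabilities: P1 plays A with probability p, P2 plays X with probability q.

p = 0.6364, q = 0.0833

Work:
Find probabilities that make opponent indifferent:
P2 chooses q to make P1 indifferent between A and B
P1 chooses p to make P2 indifferent between X and Y
Mixed NE: P1 plays (A: 0.6364, B: 0.3636), P2 plays (X: 0.0833, Y: 0.9167)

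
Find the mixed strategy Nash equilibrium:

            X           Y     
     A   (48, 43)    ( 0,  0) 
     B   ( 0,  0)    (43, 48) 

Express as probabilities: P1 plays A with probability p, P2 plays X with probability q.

p = 0.5275, q = 0.4725

Work:
Find probabilities that make opponent indifferent:
P2 chooses q to make P1 indifferent between A and B
P1 chooses p to make P2 indifferent between X and Y
Mixed NE: P1 plays (A: 0.5275, B: 0.4725), P2 plays (X: 0.4725, Y: 0.5275)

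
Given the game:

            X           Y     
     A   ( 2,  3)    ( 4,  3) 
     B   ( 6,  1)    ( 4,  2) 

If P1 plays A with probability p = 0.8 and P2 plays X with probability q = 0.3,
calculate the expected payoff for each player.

E[P1] = 3.64, E[P2] = 2.74

Work:
E[P1] = p·q·π₁(A,X) + p·(1-q)·π₁(A,Y) + (1-p)·q·π₁(B,X) + (1-p)·(1-q)·π₁(B,Y)
= 0.8·0.3·2 + 0.8·0.7·4 + 0.2·0.3·6 + 0.2·0.7·4
= 3.64

E[P2] = 2.74 (similar calculation)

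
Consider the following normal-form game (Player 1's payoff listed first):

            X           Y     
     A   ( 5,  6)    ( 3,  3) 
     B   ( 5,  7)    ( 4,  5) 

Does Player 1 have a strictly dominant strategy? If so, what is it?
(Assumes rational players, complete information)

No strictly dominant strategy exists for Player 1

Work:
A strategy strictly dominates another if it gives a strictly higher payoff against every opponent action. Compare each pair of P1's strategies column-by-column:
  A vs B: [5 vs 5, 3 vs 4] → A does not strictly dominate B (column X: 5 ≤ 5)
  B vs A: [5 vs 5, 4 vs 3] → B does not strictly dominate A (column X: 5 ≤ 5)
No single strategy strictly dominates all others → no strictly dominant strategy.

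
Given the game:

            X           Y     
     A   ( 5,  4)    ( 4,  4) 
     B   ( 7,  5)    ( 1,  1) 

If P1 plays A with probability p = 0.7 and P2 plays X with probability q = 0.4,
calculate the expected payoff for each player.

E[P1] = 4.1, E[P2] = 3.58

Work:
E[P1] = p·q·π₁(A,X) + p·(1-q)·π₁(A,Y) + (1-p)·q·π₁(B,X) + (1-p)·(1-q)·π₁(B,Y)
= 0.7·0.4·5 + 0.7·0.6·4 + 0.3·0.4·7 + 0.3·0.6·1
= 4.1

E[P2] = 3.58 (similar calculation)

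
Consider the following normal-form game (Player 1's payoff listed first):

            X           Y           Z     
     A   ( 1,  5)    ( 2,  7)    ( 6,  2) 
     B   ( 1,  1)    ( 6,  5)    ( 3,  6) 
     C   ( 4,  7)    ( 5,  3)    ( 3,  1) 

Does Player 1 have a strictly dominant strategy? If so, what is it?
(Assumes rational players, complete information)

No strictly dominant strategy exists for Player 1

Work:
A strategy strictly dominates another if it gives a strictly higher payoff against every opponent action. Compare each pair of P1's strategies column-by-column:
  A vs B: [1 vs 1, 2 vs 6, 6 vs 3] → A does not strictly dominate B (column X: 1 ≤ 1)
  A vs C: [1 vs 4, 2 vs 5, 6 vs 3] → A does not strictly dominate C (column X: 1 ≤ 4)
  B vs A: [1 vs 1, 6 vs 2, 3 vs 6] → B does not strictly dominate A (column X: 1 ≤ 1)
  B vs C: [1 vs 4, 6 vs 5, 3 vs 3] → B does not strictly dominate C (column X: 1 ≤ 4)
  C vs A: [4 vs 1, 5 vs 2, 3 vs 6] → C does not strictly dominate A (column Z: 3 ≤ 6)
  C vs B: [4 vs 1, 5 vs 6, 3 vs 3] → C does not strictly dominate B (column Y: 5 ≤ 6)
No single strategy strictly dominates all others → no strictly dominant strategy.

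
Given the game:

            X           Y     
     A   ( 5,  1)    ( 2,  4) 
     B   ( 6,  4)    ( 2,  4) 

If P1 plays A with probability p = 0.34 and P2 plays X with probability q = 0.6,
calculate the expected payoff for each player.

E[P1] = 4.196, E[P2] = 3.388

Work:
E[P1] = p·q·π₁(A,X) + p·(1-q)·π₁(A,Y) + (1-p)·q·π₁(B,X) + (1-p)·(1-q)·π₁(B,Y)
= 0.34·0.6·5 + 0.34·0.4·2 + 0.66·0.6·6 + 0.66·0.4·2
= 4.196

E[P2] = 3.388 (similar calculation)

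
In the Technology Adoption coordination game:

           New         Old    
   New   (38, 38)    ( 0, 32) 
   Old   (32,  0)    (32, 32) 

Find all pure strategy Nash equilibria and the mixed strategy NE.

Pure NE: (New, New) and (Old, Old); Mixed NE: p = 0.8421, q = 0.8421

Work:
Check pure NE:
(New, New): (38, 38) - no unilateral deviation beneficial
(Old, Old): (32, 32) - no unilateral deviation beneficial
Mixed NE: P1 plays New with p = 0.8421, P2 plays New with q = 0.8421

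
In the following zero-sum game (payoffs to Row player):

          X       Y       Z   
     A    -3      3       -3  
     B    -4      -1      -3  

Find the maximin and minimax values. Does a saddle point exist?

Maximin = -3, Minimax = -3, Saddle: True

Work:
Row minimums: [-3, -4] → maximin = -3
Column maximums: [-3, 3, -3] → minimax = -3
Saddle point exists! Game value = -3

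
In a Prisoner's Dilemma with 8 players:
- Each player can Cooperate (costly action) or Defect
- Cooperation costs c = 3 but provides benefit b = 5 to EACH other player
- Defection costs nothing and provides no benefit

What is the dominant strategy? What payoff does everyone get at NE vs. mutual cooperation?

Dominant: Defect; NE payoff = 0; Coop payoff = 32

Work:
Defect dominates (saves cost c = 3, benefit to others is external)
NE: All defect → everyone gets 0
If all cooperate: each receives (7)×5 - 3 = 32
Social dilemma: 32 > 0 but NE gives 0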